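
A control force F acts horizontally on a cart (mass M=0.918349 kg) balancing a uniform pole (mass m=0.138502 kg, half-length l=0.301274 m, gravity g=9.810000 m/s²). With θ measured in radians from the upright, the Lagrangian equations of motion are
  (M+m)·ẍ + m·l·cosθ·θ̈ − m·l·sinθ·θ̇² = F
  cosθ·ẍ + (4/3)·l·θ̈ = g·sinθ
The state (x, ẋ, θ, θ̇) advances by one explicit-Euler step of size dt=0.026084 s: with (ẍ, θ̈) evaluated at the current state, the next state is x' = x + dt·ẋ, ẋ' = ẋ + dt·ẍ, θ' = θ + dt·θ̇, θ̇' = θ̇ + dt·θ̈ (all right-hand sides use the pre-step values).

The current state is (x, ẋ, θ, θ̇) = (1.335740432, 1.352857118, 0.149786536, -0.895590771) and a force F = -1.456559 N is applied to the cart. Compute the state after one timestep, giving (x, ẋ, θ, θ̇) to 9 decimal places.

(1.371028357, 1.309116679, 0.126425946, -0.692862941)

sinθ=0.149227062, cosθ=0.988802955
temp = (F + m·l·θ̇²·sinθ)/(M+m) = (-1.456559 + 0.004994414)/1.056851 = -1.373480828
θ̈ = (g·sinθ − cosθ·temp)/(l·(4/3 − m·cos²θ/(M+m))) = 7.772114322
ẍ = temp − m·l·θ̈·cosθ/(M+m) = -1.676906883
Euler: x'=1.335740432+0.026084·1.352857118=1.371028357, ẋ'=1.352857118+0.026084·-1.676906883=1.309116679
       θ'=0.149786536+0.026084·-0.895590771=0.126425946, θ̇'=-0.895590771+0.026084·7.772114322=-0.692862941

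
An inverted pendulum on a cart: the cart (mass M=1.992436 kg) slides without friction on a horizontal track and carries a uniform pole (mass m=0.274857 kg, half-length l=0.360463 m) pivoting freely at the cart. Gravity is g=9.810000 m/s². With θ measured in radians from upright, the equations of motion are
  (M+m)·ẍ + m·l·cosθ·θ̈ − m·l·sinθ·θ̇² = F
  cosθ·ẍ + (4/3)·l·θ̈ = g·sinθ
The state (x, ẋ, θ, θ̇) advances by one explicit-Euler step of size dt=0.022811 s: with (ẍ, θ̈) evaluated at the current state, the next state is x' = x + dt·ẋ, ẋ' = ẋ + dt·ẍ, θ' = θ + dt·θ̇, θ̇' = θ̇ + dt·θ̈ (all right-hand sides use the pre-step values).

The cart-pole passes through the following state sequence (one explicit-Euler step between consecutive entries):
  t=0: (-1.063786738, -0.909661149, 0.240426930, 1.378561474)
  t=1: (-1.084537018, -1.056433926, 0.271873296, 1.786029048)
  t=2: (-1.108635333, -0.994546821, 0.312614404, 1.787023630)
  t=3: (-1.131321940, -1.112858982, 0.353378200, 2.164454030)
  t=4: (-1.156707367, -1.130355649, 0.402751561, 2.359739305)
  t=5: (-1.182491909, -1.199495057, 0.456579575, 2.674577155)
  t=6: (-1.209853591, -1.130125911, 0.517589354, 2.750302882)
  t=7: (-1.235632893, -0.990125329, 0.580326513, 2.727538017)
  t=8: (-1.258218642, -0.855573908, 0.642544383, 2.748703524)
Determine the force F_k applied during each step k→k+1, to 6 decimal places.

F_0 = -12.914411 N
F_1 = 6.070544 N
F_2 = -10.297057 N
F_3 = -1.103928 N
F_4 = -5.830297 N
F_5 = 6.877675 N
F_6 = 13.458589 N
F_7 = 13.046446 N

step 0→1:
  ẍ = (ẋ'−ẋ)/dt = (-1.056433926−-0.909661149)/0.022811 = -6.434298
  θ̈ = (θ̇'−θ̇)/dt = (1.786029048−1.378561474)/0.022811 = 17.862767
  sinθ=0.238117, cosθ=0.971236
  F = (M+m)·ẍ + m·l·cosθ·θ̈ − m·l·sinθ·θ̇² = -14.588439 + 1.718863 − 0.044834 = -12.914411
step 1→2:
  ẍ = (ẋ'−ẋ)/dt = (-0.994546821−-1.056433926)/0.022811 = 2.713038
  θ̈ = (θ̇'−θ̇)/dt = (1.787023630−1.786029048)/0.022811 = 0.043601
  sinθ=0.268536, cosθ=0.963270
  F = (M+m)·ẍ + m·l·cosθ·θ̈ − m·l·sinθ·θ̇² = 6.151252 + 0.004161 − 0.084869 = 6.070544
step 2→3:
  ẍ = (ẋ'−ẋ)/dt = (-1.112858982−-0.994546821)/0.022811 = -5.186628
  θ̈ = (θ̇'−θ̇)/dt = (2.164454030−1.787023630)/0.022811 = 16.545982
  sinθ=0.307547, cosθ=0.951533
  F = (M+m)·ẍ + m·l·cosθ·θ̈ − m·l·sinθ·θ̇² = -11.759604 + 1.559853 − 0.097306 = -10.297057
step 3→4:
  ẍ = (ẋ'−ẋ)/dt = (-1.130355649−-1.112858982)/0.022811 = -0.767028
  θ̈ = (θ̇'−θ̇)/dt = (2.359739305−2.164454030)/0.022811 = 8.561013
  sinθ=0.346069, cosθ=0.938209
  F = (M+m)·ẍ + m·l·cosθ·θ̈ − m·l·sinθ·θ̇² = -1.739076 + 0.795779 − 0.160630 = -1.103928
step 4→5:
  ẍ = (ẋ'−ẋ)/dt = (-1.199495057−-1.130355649)/0.022811 = -3.030968
  θ̈ = (θ̇'−θ̇)/dt = (2.674577155−2.359739305)/0.022811 = 13.802019
  sinθ=0.391951, cosθ=0.919986
  F = (M+m)·ẍ + m·l·cosθ·θ̈ − m·l·sinθ·θ̇² = -6.872092 + 1.258031 − 0.216236 = -5.830297
step 5→6:
  ẍ = (ẋ'−ẋ)/dt = (-1.130125911−-1.199495057)/0.022811 = 3.041039
  θ̈ = (θ̇'−θ̇)/dt = (2.750302882−2.674577155)/0.022811 = 3.319702
  sinθ=0.440881, cosθ=0.897566
  F = (M+m)·ẍ + m·l·cosθ·θ̈ − m·l·sinθ·θ̇² = 6.894927 + 0.295211 − 0.312463 = 6.877675
step 6→7:
  ẍ = (ẋ'−ẋ)/dt = (-0.990125329−-1.130125911)/0.022811 = 6.137415
  θ̈ = (θ̇'−θ̇)/dt = (2.727538017−2.750302882)/0.022811 = -0.997977
  sinθ=0.494787, cosθ=0.869014
  F = (M+m)·ẍ + m·l·cosθ·θ̈ − m·l·sinθ·θ̇² = 13.915319 + -0.085924 − 0.370806 = 13.458589
step 7→8:
  ẍ = (ẋ'−ẋ)/dt = (-0.855573908−-0.990125329)/0.022811 = 5.898532
  θ̈ = (θ̇'−θ̇)/dt = (2.748703524−2.727538017)/0.022811 = 0.927864
  sinθ=0.548297, cosθ=0.836284
  F = (M+m)·ẍ + m·l·cosθ·θ̈ − m·l·sinθ·θ̇² = 13.373701 + 0.076879 − 0.404134 = 13.046446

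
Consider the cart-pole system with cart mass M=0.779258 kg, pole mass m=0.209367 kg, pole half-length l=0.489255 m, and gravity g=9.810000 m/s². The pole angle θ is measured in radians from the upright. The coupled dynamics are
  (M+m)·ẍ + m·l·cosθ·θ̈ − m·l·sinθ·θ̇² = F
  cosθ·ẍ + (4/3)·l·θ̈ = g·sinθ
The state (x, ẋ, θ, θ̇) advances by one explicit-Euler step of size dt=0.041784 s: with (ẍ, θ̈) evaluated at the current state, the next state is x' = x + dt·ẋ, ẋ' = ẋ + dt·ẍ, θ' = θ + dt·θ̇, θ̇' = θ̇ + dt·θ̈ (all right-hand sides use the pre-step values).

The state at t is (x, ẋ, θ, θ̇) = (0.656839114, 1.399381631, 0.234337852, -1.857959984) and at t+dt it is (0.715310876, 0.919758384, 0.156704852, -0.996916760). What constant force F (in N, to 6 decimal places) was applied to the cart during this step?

F = -9.377009 N

ẍ = (ẋ'−ẋ)/dt = (0.919758384−1.399381631)/0.041784 = -11.478634
θ̈ = (θ̇'−θ̇)/dt = (-0.996916760−-1.857959984)/0.041784 = 20.607008
sinθ=0.232199, cosθ=0.972668
F = (M+m)·ẍ + m·l·cosθ·θ̈ − m·l·sinθ·θ̇² = -11.348065 + 2.053162 − 0.082106 = -9.377009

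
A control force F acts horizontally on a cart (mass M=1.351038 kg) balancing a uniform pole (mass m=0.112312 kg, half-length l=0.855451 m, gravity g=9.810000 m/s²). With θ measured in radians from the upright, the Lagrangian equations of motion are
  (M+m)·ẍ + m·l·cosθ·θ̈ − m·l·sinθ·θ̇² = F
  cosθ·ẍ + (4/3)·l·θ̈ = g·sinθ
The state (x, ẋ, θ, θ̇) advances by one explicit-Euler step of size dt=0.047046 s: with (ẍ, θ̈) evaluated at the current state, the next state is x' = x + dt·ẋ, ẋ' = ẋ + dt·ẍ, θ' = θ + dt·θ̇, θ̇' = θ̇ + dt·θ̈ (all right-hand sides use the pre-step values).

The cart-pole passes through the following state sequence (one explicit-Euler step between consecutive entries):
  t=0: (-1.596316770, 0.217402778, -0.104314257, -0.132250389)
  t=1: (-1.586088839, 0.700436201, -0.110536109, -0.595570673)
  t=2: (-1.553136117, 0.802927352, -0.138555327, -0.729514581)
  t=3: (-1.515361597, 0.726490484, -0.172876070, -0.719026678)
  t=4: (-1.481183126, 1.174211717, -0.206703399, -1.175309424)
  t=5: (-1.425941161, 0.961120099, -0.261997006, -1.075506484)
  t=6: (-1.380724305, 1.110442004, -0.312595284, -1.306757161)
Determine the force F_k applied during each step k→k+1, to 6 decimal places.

F_0 = 14.083717 N
F_1 = 2.919841 N
F_2 = -2.349268 N
F_3 = 13.016831 N
F_4 = -6.401426 N
F_5 = 4.217248 N

step 0→1:
  ẍ = (ẋ'−ẋ)/dt = (0.700436201−0.217402778)/0.047046 = 10.267258
  θ̈ = (θ̇'−θ̇)/dt = (-0.595570673−-0.132250389)/0.047046 = -9.848240
  sinθ=-0.104125, cosθ=0.994564
  F = (M+m)·ẍ + m·l·cosθ·θ̈ − m·l·sinθ·θ̇² = 15.024592 + -0.941050 − -0.000175 = 14.083717
step 1→2:
  ẍ = (ẋ'−ẋ)/dt = (0.802927352−0.700436201)/0.047046 = 2.178531
  θ̈ = (θ̇'−θ̇)/dt = (-0.729514581−-0.595570673)/0.047046 = -2.847084
  sinθ=-0.110311, cosθ=0.993897
  F = (M+m)·ẍ + m·l·cosθ·θ̈ − m·l·sinθ·θ̇² = 3.187953 + -0.271871 − -0.003759 = 2.919841
step 2→3:
  ẍ = (ẋ'−ẋ)/dt = (0.726490484−0.802927352)/0.047046 = -1.624726
  θ̈ = (θ̇'−θ̇)/dt = (-0.719026678−-0.729514581)/0.047046 = 0.222929
  sinθ=-0.138112, cosθ=0.990417
  F = (M+m)·ẍ + m·l·cosθ·θ̈ − m·l·sinθ·θ̇² = -2.377543 + 0.021213 − -0.007062 = -2.349268
step 3→4:
  ẍ = (ẋ'−ẋ)/dt = (1.174211717−0.726490484)/0.047046 = 9.516669
  θ̈ = (θ̇'−θ̇)/dt = (-1.175309424−-0.719026678)/0.047046 = -9.698651
  sinθ=-0.172016, cosθ=0.985094
  F = (M+m)·ẍ + m·l·cosθ·θ̈ − m·l·sinθ·θ̇² = 13.926218 + -0.917932 − -0.008544 = 13.016831
step 4→5:
  ẍ = (ẋ'−ẋ)/dt = (0.961120099−1.174211717)/0.047046 = -4.529431
  θ̈ = (θ̇'−θ̇)/dt = (-1.075506484−-1.175309424)/0.047046 = 2.121391
  sinθ=-0.205235, cosθ=0.978713
  F = (M+m)·ẍ + m·l·cosθ·θ̈ − m·l·sinθ·θ̇² = -6.628143 + 0.199479 − -0.027238 = -6.401426
step 5→6:
  ẍ = (ẋ'−ẋ)/dt = (1.110442004−0.961120099)/0.047046 = 3.173955
  θ̈ = (θ̇'−θ̇)/dt = (-1.306757161−-1.075506484)/0.047046 = -4.915416
  sinθ=-0.259010, cosθ=0.965875
  F = (M+m)·ẍ + m·l·cosθ·θ̈ − m·l·sinθ·θ̇² = 4.644608 + -0.456144 − -0.028785 = 4.217248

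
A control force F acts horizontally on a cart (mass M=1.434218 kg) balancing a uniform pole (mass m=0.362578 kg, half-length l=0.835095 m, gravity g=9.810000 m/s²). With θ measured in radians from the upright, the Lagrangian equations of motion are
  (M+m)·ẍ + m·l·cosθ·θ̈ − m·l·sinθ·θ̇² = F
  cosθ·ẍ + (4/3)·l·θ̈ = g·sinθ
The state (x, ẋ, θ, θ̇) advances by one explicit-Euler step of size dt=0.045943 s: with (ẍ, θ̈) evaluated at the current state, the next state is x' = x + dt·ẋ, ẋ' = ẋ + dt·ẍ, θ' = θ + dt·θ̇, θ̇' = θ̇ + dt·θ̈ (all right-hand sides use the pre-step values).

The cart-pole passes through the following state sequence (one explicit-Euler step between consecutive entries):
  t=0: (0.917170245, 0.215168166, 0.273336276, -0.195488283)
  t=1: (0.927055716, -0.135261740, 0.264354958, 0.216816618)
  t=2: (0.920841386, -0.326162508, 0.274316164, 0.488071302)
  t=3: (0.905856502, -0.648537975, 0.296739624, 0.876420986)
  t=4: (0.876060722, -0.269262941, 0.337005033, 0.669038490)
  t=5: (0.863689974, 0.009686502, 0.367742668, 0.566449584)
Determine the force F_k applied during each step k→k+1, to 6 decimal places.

step 0→1:
  ẍ = (ẋ'−ẋ)/dt = (-0.135261740−0.215168166)/0.045943 = -7.627493
  θ̈ = (θ̇'−θ̇)/dt = (0.216816618−-0.195488283)/0.045943 = 8.974270
  sinθ=0.269945, cosθ=0.962876
  F = (M+m)·ẍ + m·l·cosθ·θ̈ − m·l·sinθ·θ̇² = -13.705049 + 2.616415 − 0.003124 = -11.091757
step 1→2:
  ẍ = (ẋ'−ẋ)/dt = (-0.326162508−-0.135261740)/0.045943 = -4.155165
  θ̈ = (θ̇'−θ̇)/dt = (0.488071302−0.216816618)/0.045943 = 5.904157
  sinθ=0.261287, cosθ=0.965261
  F = (M+m)·ẍ + m·l·cosθ·θ̈ − m·l·sinθ·θ̇² = -7.465985 + 1.725600 − 0.003719 = -5.744104
step 2→3:
  ẍ = (ẋ'−ẋ)/dt = (-0.648537975−-0.326162508)/0.045943 = -7.016857
  θ̈ = (θ̇'−θ̇)/dt = (0.876420986−0.488071302)/0.045943 = 8.452859
  sinθ=0.270889, cosθ=0.962611
  F = (M+m)·ẍ + m·l·cosθ·θ̈ − m·l·sinθ·θ̇² = -12.607861 + 2.463721 − 0.019539 = -10.163678
step 3→4:
  ẍ = (ẋ'−ẋ)/dt = (-0.269262941−-0.648537975)/0.045943 = 8.255339
  θ̈ = (θ̇'−θ̇)/dt = (0.669038490−0.876420986)/0.045943 = -4.513908
  sinθ=0.292404, cosθ=0.956295
  F = (M+m)·ẍ + m·l·cosθ·θ̈ − m·l·sinθ·θ̇² = 14.833160 + -1.307019 − 0.068006 = 13.458135
step 4→5:
  ẍ = (ẋ'−ẋ)/dt = (0.009686502−-0.269262941)/0.045943 = 6.071642
  θ̈ = (θ̇'−θ̇)/dt = (0.566449584−0.669038490)/0.045943 = -2.232961
  sinθ=0.330662, cosθ=0.943749
  F = (M+m)·ẍ + m·l·cosθ·θ̈ − m·l·sinθ·θ̇² = 10.909502 + -0.638080 − 0.044815 = 10.226607

F_0 = -11.091757 N
F_1 = -5.744104 N
F_2 = -10.163678 N
F_3 = 13.458135 N
F_4 = 10.226607 N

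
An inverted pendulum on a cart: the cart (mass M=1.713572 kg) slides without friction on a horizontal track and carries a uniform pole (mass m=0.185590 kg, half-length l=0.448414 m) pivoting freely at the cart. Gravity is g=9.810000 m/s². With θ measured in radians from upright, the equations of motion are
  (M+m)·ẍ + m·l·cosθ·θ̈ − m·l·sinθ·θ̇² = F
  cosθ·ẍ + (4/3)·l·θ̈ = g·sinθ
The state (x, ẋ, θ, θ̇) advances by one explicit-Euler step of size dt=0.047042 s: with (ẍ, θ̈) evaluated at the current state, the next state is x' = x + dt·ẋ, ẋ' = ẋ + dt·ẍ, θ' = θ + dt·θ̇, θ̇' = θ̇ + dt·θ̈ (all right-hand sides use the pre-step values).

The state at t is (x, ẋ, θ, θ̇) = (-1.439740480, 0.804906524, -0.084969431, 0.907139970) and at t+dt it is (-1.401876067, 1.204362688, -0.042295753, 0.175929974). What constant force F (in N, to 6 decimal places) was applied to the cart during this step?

ẍ = (ẋ'−ẋ)/dt = (1.204362688−0.804906524)/0.047042 = 8.491479
θ̈ = (θ̇'−θ̇)/dt = (0.175929974−0.907139970)/0.047042 = -15.543769
sinθ=-0.084867, cosθ=0.996392
F = (M+m)·ẍ + m·l·cosθ·θ̈ − m·l·sinθ·θ̇² = 16.126695 + -1.288904 − -0.005812 = 14.843603

F = 14.843603 N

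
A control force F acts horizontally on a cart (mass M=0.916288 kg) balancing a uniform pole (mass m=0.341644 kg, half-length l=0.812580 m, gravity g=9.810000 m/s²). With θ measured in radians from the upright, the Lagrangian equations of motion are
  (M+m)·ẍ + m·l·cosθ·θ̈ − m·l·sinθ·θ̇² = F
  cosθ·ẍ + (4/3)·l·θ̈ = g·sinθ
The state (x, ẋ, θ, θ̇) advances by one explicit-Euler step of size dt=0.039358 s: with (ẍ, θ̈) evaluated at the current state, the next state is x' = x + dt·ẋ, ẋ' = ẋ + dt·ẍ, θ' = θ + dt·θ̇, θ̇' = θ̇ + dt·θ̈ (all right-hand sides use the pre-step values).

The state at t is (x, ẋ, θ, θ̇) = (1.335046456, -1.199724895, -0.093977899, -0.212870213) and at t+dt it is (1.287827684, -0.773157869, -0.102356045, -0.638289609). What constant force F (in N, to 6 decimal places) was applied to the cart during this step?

F = 10.647338 N

ẍ = (ẋ'−ẋ)/dt = (-0.773157869−-1.199724895)/0.039358 = 10.838128
θ̈ = (θ̇'−θ̇)/dt = (-0.638289609−-0.212870213)/0.039358 = -10.808969
sinθ=-0.093840, cosθ=0.995587
F = (M+m)·ẍ + m·l·cosθ·θ̈ − m·l·sinθ·θ̇² = 13.633628 + -2.987470 − -0.001180 = 10.647338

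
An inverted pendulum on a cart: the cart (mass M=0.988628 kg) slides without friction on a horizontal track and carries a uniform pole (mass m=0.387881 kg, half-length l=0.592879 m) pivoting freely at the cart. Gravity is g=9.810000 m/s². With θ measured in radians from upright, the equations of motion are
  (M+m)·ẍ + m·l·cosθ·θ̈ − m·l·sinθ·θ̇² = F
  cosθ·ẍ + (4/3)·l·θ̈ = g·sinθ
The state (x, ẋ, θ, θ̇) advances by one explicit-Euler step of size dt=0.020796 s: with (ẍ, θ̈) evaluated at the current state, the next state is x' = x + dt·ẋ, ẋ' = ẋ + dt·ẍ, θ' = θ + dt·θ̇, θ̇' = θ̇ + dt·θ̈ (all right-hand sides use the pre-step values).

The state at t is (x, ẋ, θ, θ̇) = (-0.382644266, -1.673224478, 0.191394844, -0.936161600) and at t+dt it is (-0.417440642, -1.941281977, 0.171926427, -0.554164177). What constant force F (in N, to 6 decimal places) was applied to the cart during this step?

F = -13.634273 N

ẍ = (ẋ'−ẋ)/dt = (-1.941281977−-1.673224478)/0.020796 = -12.889859
θ̈ = (θ̇'−θ̇)/dt = (-0.554164177−-0.936161600)/0.020796 = 18.368793
sinθ=0.190228, cosθ=0.981740
F = (M+m)·ẍ + m·l·cosθ·θ̈ − m·l·sinθ·θ̇² = -17.743006 + 4.147072 − 0.038339 = -13.634273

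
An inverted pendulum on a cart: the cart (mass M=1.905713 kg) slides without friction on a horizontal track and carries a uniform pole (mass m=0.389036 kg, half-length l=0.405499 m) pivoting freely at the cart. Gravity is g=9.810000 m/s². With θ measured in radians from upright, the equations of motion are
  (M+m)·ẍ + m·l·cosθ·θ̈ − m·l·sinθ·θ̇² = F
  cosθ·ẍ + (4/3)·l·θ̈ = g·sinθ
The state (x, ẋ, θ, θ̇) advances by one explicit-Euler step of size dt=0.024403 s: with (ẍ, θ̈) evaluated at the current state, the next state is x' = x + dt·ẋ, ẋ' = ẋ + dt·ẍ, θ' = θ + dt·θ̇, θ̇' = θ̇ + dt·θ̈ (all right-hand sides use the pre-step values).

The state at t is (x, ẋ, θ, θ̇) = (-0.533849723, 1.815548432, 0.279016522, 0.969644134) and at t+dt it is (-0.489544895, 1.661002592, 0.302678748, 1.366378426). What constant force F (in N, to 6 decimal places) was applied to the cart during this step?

F = -12.108137 N

ẍ = (ẋ'−ẋ)/dt = (1.661002592−1.815548432)/0.024403 = -6.333067
θ̈ = (θ̇'−θ̇)/dt = (1.366378426−0.969644134)/0.024403 = 16.257603
sinθ=0.275410, cosθ=0.961327
F = (M+m)·ẍ + m·l·cosθ·θ̈ − m·l·sinθ·θ̇² = -14.532800 + 2.465512 − 0.040849 = -12.108137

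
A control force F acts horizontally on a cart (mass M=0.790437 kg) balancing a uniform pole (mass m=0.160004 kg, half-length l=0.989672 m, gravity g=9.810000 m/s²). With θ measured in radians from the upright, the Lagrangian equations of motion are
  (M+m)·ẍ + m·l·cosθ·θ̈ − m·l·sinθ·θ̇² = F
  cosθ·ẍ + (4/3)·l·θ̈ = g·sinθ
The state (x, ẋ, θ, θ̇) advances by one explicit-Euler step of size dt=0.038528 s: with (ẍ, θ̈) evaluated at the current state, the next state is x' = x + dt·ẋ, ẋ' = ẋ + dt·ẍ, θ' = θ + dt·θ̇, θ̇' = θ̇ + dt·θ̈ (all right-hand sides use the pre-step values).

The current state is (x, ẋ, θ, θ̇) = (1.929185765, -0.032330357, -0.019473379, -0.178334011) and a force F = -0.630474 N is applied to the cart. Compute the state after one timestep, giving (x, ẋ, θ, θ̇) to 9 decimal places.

(1.927940141, -0.060520759, -0.026344232, -0.162551987)

sinθ=-0.019472148, cosθ=0.999810400
temp = (F + m·l·θ̇²·sinθ)/(M+m) = (-0.630474 + -0.000098063)/0.950441 = -0.663452085
θ̈ = (g·sinθ − cosθ·temp)/(l·(4/3 − m·cos²θ/(M+m))) = 0.409624793
ẍ = temp − m·l·θ̈·cosθ/(M+m) = -0.731686087
Euler: x'=1.929185765+0.038528·-0.032330357=1.927940141, ẋ'=-0.032330357+0.038528·-0.731686087=-0.060520759
       θ'=-0.019473379+0.038528·-0.178334011=-0.026344232, θ̇'=-0.178334011+0.038528·0.409624793=-0.162551987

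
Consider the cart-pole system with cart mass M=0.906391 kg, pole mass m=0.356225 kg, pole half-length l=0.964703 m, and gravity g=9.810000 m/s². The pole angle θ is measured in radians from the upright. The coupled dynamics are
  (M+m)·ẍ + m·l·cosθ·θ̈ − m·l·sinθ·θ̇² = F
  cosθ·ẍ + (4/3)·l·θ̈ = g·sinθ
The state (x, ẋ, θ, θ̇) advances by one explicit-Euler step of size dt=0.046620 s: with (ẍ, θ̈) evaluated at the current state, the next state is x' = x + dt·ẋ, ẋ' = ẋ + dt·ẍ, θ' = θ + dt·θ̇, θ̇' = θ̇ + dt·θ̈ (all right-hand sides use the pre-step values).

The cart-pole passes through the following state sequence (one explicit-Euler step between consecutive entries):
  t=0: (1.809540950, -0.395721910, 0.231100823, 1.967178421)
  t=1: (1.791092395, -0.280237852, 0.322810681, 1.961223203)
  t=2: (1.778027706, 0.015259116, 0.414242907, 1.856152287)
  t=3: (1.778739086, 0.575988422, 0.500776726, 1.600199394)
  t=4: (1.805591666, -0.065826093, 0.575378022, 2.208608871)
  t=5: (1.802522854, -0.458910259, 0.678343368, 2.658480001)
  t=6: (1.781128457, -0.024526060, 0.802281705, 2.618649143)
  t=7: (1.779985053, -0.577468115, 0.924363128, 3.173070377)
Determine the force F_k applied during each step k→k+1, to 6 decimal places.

F_0 = 2.780337 N
F_1 = 6.849154 N
F_2 = 12.982624 N
F_3 = -13.870732 N
F_4 = -8.775920 N
F_5 = 10.011825 N
F_6 = -13.829000 N

step 0→1:
  ẍ = (ẋ'−ẋ)/dt = (-0.280237852−-0.395721910)/0.046620 = 2.477136
  θ̈ = (θ̇'−θ̇)/dt = (1.961223203−1.967178421)/0.046620 = -0.127740
  sinθ=0.229049, cosθ=0.973415
  F = (M+m)·ẍ + m·l·cosθ·θ̈ − m·l·sinθ·θ̇² = 3.127671 + -0.042731 − 0.304603 = 2.780337
step 1→2:
  ẍ = (ẋ'−ẋ)/dt = (0.015259116−-0.280237852)/0.046620 = 6.338416
  θ̈ = (θ̇'−θ̇)/dt = (1.856152287−1.961223203)/0.046620 = -2.253773
  sinθ=0.317233, cosθ=0.948348
  F = (M+m)·ẍ + m·l·cosθ·θ̈ − m·l·sinθ·θ̇² = 8.002986 + -0.734507 − 0.419325 = 6.849154
step 2→3:
  ẍ = (ẋ'−ẋ)/dt = (0.575988422−0.015259116)/0.046620 = 12.027656
  θ̈ = (θ̇'−θ̇)/dt = (1.600199394−1.856152287)/0.046620 = -5.490195
  sinθ=0.402497, cosθ=0.915421
  F = (M+m)·ẍ + m·l·cosθ·θ̈ − m·l·sinθ·θ̇² = 15.186310 + -1.727137 − 0.476549 = 12.982624
step 3→4:
  ẍ = (ẋ'−ẋ)/dt = (-0.065826093−0.575988422)/0.046620 = -13.766935
  θ̈ = (θ̇'−θ̇)/dt = (2.208608871−1.600199394)/0.046620 = 13.050396
  sinθ=0.480107, cosθ=0.877210
  F = (M+m)·ẍ + m·l·cosθ·θ̈ − m·l·sinθ·θ̇² = -17.382353 + 3.934099 − 0.422478 = -13.870732
step 4→5:
  ẍ = (ẋ'−ẋ)/dt = (-0.458910259−-0.065826093)/0.046620 = -8.431664
  θ̈ = (θ̇'−θ̇)/dt = (2.658480001−2.208608871)/0.046620 = 9.649745
  sinθ=0.544152, cosθ=0.838987
  F = (M+m)·ẍ + m·l·cosθ·θ̈ − m·l·sinθ·θ̇² = -10.645954 + 2.782204 − 0.912170 = -8.775920
step 5→6:
  ẍ = (ẋ'−ẋ)/dt = (-0.024526060−-0.458910259)/0.046620 = 9.317550
  θ̈ = (θ̇'−θ̇)/dt = (2.618649143−2.658480001)/0.046620 = -0.854373
  sinθ=0.627504, cosθ=0.778613
  F = (M+m)·ẍ + m·l·cosθ·θ̈ − m·l·sinθ·θ̇² = 11.764488 + -0.228606 − 1.524057 = 10.011825
step 6→7:
  ẍ = (ẋ'−ẋ)/dt = (-0.577468115−-0.024526060)/0.046620 = -11.860619
  θ̈ = (θ̇'−θ̇)/dt = (3.173070377−2.618649143)/0.046620 = 11.892347
  sinθ=0.718944, cosθ=0.695068
  F = (M+m)·ẍ + m·l·cosθ·θ̈ − m·l·sinθ·θ̇² = -14.975407 + 2.840619 − 1.694212 = -13.829000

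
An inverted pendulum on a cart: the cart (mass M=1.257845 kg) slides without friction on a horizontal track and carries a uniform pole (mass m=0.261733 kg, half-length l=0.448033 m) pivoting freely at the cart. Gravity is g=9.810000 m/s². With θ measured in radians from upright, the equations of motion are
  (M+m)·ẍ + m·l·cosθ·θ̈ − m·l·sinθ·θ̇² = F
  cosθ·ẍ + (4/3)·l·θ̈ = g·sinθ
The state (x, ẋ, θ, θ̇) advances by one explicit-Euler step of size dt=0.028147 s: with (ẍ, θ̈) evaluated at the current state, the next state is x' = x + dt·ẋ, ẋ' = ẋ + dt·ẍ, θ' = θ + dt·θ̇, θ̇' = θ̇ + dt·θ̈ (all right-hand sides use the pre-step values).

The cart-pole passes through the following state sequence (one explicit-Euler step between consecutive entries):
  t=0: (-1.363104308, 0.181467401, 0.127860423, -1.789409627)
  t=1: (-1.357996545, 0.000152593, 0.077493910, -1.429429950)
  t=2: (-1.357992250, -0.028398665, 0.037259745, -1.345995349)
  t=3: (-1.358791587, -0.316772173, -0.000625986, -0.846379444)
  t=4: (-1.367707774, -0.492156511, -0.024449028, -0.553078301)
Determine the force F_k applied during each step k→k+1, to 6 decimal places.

F_0 = -8.349067 N
F_1 = -1.213393 N
F_2 = -13.496358 N
F_3 = -8.246518 N

step 0→1:
  ẍ = (ẋ'−ẋ)/dt = (0.000152593−0.181467401)/0.028147 = -6.441710
  θ̈ = (θ̇'−θ̇)/dt = (-1.429429950−-1.789409627)/0.028147 = 12.789273
  sinθ=0.127512, cosθ=0.991837
  F = (M+m)·ẍ + m·l·cosθ·θ̈ − m·l·sinθ·θ̇² = -9.788681 + 1.487492 − 0.047878 = -8.349067
step 1→2:
  ẍ = (ẋ'−ẋ)/dt = (-0.028398665−0.000152593)/0.028147 = -1.014362
  θ̈ = (θ̇'−θ̇)/dt = (-1.345995349−-1.429429950)/0.028147 = 2.964245
  sinθ=0.077416, cosθ=0.996999
  F = (M+m)·ẍ + m·l·cosθ·θ̈ − m·l·sinθ·θ̇² = -1.541403 + 0.346559 − 0.018549 = -1.213393
step 2→3:
  ẍ = (ẋ'−ẋ)/dt = (-0.316772173−-0.028398665)/0.028147 = -10.245266
  θ̈ = (θ̇'−θ̇)/dt = (-0.846379444−-1.345995349)/0.028147 = 17.750236
  sinθ=0.037251, cosθ=0.999306
  F = (M+m)·ẍ + m·l·cosθ·θ̈ − m·l·sinθ·θ̇² = -15.568481 + 2.080037 − 0.007914 = -13.496358
step 3→4:
  ẍ = (ẋ'−ẋ)/dt = (-0.492156511−-0.316772173)/0.028147 = -6.231014
  θ̈ = (θ̇'−θ̇)/dt = (-0.553078301−-0.846379444)/0.028147 = 10.420334
  sinθ=-0.000626, cosθ=1.000000
  F = (M+m)·ẍ + m·l·cosθ·θ̈ − m·l·sinθ·θ̇² = -9.468511 + 1.221940 − -0.000053 = -8.246518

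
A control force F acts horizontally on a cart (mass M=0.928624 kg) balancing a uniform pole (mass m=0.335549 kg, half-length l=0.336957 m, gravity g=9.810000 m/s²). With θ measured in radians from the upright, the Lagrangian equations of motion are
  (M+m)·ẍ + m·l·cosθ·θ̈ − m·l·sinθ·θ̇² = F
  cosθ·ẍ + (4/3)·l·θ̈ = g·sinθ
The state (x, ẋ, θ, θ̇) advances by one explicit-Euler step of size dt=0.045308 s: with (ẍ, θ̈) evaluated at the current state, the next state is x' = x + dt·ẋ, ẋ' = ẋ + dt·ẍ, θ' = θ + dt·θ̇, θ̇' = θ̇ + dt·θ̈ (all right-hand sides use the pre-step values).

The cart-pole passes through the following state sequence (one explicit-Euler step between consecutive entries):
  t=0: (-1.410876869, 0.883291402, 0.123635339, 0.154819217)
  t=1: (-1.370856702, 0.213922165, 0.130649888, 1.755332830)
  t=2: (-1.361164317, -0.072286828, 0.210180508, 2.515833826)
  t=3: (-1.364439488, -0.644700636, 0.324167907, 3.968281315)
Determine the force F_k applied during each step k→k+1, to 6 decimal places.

F_0 = -14.713339 N
F_1 = -6.149474 N
F_2 = -12.575861 N

step 0→1:
  ẍ = (ẋ'−ẋ)/dt = (0.213922165−0.883291402)/0.045308 = -14.773754
  θ̈ = (θ̇'−θ̇)/dt = (1.755332830−0.154819217)/0.045308 = 35.325188
  sinθ=0.123321, cosθ=0.992367
  F = (M+m)·ẍ + m·l·cosθ·θ̈ − m·l·sinθ·θ̇² = -18.676581 + 3.963576 − 0.000334 = -14.713339
step 1→2:
  ẍ = (ẋ'−ẋ)/dt = (-0.072286828−0.213922165)/0.045308 = -6.316964
  θ̈ = (θ̇'−θ̇)/dt = (2.515833826−1.755332830)/0.045308 = 16.785137
  sinθ=0.130279, cosθ=0.991477
  F = (M+m)·ẍ + m·l·cosθ·θ̈ − m·l·sinθ·θ̇² = -7.985735 + 1.881647 − 0.045386 = -6.149474
step 2→3:
  ẍ = (ẋ'−ẋ)/dt = (-0.644700636−-0.072286828)/0.045308 = -12.633835
  θ̈ = (θ̇'−θ̇)/dt = (3.968281315−2.515833826)/0.045308 = 32.057197
  sinθ=0.208636, cosθ=0.977993
  F = (M+m)·ẍ + m·l·cosθ·θ̈ − m·l·sinθ·θ̇² = -15.971353 + 3.544801 − 0.149308 = -12.575861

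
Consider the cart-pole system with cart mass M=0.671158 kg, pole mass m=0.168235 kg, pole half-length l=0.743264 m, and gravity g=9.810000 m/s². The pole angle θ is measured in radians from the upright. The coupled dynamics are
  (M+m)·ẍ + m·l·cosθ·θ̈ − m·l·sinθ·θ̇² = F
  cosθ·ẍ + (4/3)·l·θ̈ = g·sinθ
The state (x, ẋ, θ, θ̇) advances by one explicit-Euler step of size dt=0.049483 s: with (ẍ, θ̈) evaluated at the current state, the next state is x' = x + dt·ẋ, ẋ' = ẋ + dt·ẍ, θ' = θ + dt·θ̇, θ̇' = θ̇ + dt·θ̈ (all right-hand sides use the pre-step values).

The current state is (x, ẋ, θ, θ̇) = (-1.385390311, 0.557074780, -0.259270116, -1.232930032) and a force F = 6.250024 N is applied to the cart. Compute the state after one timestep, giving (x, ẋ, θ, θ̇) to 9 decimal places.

(-1.357824580, 1.003411664, -0.320279193, -1.793838591)

sinθ=-0.256375131, cosθ=0.966577360
temp = (F + m·l·θ̇²·sinθ)/(M+m) = (6.250024 + -0.048731773)/0.839393 = 7.387829333
θ̈ = (g·sinθ − cosθ·temp)/(l·(4/3 − m·cos²θ/(M+m))) = -11.335379006
ẍ = temp − m·l·θ̈·cosθ/(M+m) = 9.020004521
Euler: x'=-1.385390311+0.049483·0.557074780=-1.357824580, ẋ'=0.557074780+0.049483·9.020004521=1.003411664
       θ'=-0.259270116+0.049483·-1.232930032=-0.320279193, θ̇'=-1.232930032+0.049483·-11.335379006=-1.793838591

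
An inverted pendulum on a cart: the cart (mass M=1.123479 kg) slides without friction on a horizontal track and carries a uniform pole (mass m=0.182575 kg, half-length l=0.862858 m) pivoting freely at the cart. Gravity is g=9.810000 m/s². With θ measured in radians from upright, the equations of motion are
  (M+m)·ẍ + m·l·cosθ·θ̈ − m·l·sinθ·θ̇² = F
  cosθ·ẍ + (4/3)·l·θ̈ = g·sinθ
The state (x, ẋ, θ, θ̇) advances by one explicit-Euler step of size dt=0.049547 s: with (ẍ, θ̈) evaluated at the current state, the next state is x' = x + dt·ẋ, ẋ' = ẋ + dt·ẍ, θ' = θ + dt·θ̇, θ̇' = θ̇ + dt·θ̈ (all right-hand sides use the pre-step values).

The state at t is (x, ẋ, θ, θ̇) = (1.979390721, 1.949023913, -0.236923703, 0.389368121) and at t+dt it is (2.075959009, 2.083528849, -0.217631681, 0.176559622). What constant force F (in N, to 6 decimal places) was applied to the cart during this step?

F = 2.893413 N

ẍ = (ẋ'−ẋ)/dt = (2.083528849−1.949023913)/0.049547 = 2.714694
θ̈ = (θ̇'−θ̇)/dt = (0.176559622−0.389368121)/0.049547 = -4.295083
sinθ=-0.234713, cosθ=0.972065
F = (M+m)·ẍ + m·l·cosθ·θ̈ − m·l·sinθ·θ̇² = 3.545537 + -0.657730 − -0.005606 = 2.893413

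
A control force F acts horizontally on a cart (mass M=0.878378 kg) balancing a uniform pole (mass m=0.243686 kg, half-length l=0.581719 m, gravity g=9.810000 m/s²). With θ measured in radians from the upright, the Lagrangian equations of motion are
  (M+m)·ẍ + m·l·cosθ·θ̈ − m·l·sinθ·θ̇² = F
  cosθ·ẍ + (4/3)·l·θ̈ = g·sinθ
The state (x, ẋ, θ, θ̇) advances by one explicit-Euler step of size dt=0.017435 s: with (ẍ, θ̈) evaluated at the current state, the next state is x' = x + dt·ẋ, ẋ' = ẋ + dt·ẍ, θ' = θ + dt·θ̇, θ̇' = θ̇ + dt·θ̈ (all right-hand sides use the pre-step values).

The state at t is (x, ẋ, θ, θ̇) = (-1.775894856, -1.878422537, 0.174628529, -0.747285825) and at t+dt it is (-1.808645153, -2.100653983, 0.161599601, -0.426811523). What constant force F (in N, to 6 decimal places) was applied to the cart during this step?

ẍ = (ẋ'−ẋ)/dt = (-2.100653983−-1.878422537)/0.017435 = -12.746283
θ̈ = (θ̇'−θ̇)/dt = (-0.426811523−-0.747285825)/0.017435 = 18.381090
sinθ=0.173742, cosθ=0.984791
F = (M+m)·ẍ + m·l·cosθ·θ̈ − m·l·sinθ·θ̇² = -14.302145 + 2.566015 − 0.013754 = -11.749884

F = -11.749884 N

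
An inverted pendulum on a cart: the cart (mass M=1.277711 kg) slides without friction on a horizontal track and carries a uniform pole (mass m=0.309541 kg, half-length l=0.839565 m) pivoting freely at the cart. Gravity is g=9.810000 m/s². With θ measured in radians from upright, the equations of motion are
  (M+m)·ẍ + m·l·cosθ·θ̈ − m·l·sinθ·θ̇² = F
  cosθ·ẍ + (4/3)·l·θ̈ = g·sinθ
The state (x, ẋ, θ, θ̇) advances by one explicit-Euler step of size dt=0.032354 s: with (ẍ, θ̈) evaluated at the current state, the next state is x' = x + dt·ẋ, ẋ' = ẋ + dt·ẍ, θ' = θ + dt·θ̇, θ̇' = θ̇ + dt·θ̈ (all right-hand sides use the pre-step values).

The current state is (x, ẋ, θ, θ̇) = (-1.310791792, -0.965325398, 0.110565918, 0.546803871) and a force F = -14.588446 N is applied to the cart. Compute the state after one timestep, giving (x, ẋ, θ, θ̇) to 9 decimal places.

(-1.342023930, -1.318657681, 0.128257210, 0.891800506)

sinθ=0.110340781, cosθ=0.993893813
temp = (F + m·l·θ̇²·sinθ)/(M+m) = (-14.588446 + 0.008573768)/1.587252 = -9.185606465
θ̈ = (g·sinθ − cosθ·temp)/(l·(4/3 − m·cos²θ/(M+m))) = 10.663183367
ẍ = temp − m·l·θ̈·cosθ/(M+m) = -10.920822244
Euler: x'=-1.310791792+0.032354·-0.965325398=-1.342023930, ẋ'=-0.965325398+0.032354·-10.920822244=-1.318657681
       θ'=0.110565918+0.032354·0.546803871=0.128257210, θ̇'=0.546803871+0.032354·10.663183367=0.891800506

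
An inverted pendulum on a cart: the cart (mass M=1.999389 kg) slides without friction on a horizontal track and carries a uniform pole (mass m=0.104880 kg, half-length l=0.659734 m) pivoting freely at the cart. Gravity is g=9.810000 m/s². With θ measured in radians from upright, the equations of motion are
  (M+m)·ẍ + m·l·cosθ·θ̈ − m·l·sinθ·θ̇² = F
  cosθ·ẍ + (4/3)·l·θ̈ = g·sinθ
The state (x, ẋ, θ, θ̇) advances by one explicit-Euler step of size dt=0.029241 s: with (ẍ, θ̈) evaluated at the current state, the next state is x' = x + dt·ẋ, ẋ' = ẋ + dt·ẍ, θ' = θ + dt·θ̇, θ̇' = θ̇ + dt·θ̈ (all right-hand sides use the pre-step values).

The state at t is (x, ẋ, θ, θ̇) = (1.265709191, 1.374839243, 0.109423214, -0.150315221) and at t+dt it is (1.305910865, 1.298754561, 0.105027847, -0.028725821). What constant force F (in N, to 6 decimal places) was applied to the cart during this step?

ẍ = (ẋ'−ẋ)/dt = (1.298754561−1.374839243)/0.029241 = -2.601986
θ̈ = (θ̇'−θ̇)/dt = (-0.028725821−-0.150315221)/0.029241 = 4.158182
sinθ=0.109205, cosθ=0.994019
F = (M+m)·ẍ + m·l·cosθ·θ̈ − m·l·sinθ·θ̇² = -5.475279 + 0.285996 − 0.000171 = -5.189454

F = -5.189454 N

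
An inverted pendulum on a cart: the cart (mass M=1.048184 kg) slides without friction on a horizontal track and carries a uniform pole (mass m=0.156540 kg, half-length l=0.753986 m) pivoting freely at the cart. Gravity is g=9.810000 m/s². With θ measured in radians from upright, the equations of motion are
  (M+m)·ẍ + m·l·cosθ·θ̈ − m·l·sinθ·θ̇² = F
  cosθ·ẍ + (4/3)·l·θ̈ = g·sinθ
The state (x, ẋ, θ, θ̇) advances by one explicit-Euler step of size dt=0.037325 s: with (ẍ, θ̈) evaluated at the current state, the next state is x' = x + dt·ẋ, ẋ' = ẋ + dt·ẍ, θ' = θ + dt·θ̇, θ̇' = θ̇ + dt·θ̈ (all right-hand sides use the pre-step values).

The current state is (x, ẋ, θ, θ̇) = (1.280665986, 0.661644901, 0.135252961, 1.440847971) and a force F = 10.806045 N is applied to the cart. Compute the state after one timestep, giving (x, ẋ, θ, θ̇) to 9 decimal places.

(1.305361882, 1.027723024, 0.189032612, 1.129142888)

sinθ=0.134840966, cosθ=0.990867253
temp = (F + m·l·θ̇²·sinθ)/(M+m) = (10.806045 + 0.033040513)/1.204724 = 8.997152471
θ̈ = (g·sinθ − cosθ·temp)/(l·(4/3 − m·cos²θ/(M+m))) = -8.351107388
ẍ = temp − m·l·θ̈·cosθ/(M+m) = 9.807853256
Euler: x'=1.280665986+0.037325·0.661644901=1.305361882, ẋ'=0.661644901+0.037325·9.807853256=1.027723024
       θ'=0.135252961+0.037325·1.440847971=0.189032612, θ̇'=1.440847971+0.037325·-8.351107388=1.129142888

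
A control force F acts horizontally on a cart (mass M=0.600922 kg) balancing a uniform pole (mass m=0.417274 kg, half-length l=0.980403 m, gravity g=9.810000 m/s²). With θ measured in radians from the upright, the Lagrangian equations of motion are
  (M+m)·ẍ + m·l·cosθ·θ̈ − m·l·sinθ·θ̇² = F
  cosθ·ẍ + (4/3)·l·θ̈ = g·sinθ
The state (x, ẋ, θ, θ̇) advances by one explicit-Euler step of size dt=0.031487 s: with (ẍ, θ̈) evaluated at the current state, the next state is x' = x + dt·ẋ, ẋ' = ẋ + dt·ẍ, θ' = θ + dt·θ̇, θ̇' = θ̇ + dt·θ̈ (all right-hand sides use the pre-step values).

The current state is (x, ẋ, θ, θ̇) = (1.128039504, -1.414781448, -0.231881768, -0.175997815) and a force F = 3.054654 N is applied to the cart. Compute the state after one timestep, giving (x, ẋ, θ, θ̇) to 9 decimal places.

(1.083492281, -1.251694735, -0.237423411, -0.351721750)

sinθ=-0.229809333, cosθ=0.973235671
temp = (F + m·l·θ̇²·sinθ)/(M+m) = (3.054654 + -0.002912113)/1.018196 = 2.997204750
θ̈ = (g·sinθ − cosθ·temp)/(l·(4/3 − m·cos²θ/(M+m))) = -5.580840810
ẍ = temp − m·l·θ̈·cosθ/(M+m) = 5.179493545
Euler: x'=1.128039504+0.031487·-1.414781448=1.083492281, ẋ'=-1.414781448+0.031487·5.179493545=-1.251694735
       θ'=-0.231881768+0.031487·-0.175997815=-0.237423411, θ̇'=-0.175997815+0.031487·-5.580840810=-0.351721750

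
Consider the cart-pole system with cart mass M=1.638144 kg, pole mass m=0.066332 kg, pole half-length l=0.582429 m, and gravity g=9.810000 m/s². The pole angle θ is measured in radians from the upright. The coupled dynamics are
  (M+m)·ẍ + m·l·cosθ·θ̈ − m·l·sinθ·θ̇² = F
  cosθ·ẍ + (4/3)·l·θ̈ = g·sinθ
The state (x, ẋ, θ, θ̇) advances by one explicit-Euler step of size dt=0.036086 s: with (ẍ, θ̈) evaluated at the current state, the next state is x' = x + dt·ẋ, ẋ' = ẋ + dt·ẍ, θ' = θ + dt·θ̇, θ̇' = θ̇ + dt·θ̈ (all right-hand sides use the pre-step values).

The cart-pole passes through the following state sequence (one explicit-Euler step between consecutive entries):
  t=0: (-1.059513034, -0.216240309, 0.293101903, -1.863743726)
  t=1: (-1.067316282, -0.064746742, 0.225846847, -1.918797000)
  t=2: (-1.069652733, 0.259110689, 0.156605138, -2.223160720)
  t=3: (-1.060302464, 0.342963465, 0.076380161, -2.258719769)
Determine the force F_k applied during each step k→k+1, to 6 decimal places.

F_0 = 7.060406 N
F_1 = 14.947562 N
F_2 = 3.893294 N

step 0→1:
  ẍ = (ẋ'−ẋ)/dt = (-0.064746742−-0.216240309)/0.036086 = 4.198126
  θ̈ = (θ̇'−θ̇)/dt = (-1.918797000−-1.863743726)/0.036086 = -1.525613
  sinθ=0.288923, cosθ=0.957352
  F = (M+m)·ẍ + m·l·cosθ·θ̈ − m·l·sinθ·θ̇² = 7.155605 + -0.056426 − 0.038772 = 7.060406
step 1→2:
  ẍ = (ẋ'−ẋ)/dt = (0.259110689−-0.064746742)/0.036086 = 8.974600
  θ̈ = (θ̇'−θ̇)/dt = (-2.223160720−-1.918797000)/0.036086 = -8.434399
  sinθ=0.223932, cosθ=0.974605
  F = (M+m)·ẍ + m·l·cosθ·θ̈ − m·l·sinθ·θ̇² = 15.296991 + -0.317577 − 0.031852 = 14.947562
step 2→3:
  ẍ = (ẋ'−ẋ)/dt = (0.342963465−0.259110689)/0.036086 = 2.323693
  θ̈ = (θ̇'−θ̇)/dt = (-2.258719769−-2.223160720)/0.036086 = -0.985397
  sinθ=0.155966, cosθ=0.987762
  F = (M+m)·ẍ + m·l·cosθ·θ̈ − m·l·sinθ·θ̇² = 3.960679 + -0.037604 − 0.029781 = 3.893294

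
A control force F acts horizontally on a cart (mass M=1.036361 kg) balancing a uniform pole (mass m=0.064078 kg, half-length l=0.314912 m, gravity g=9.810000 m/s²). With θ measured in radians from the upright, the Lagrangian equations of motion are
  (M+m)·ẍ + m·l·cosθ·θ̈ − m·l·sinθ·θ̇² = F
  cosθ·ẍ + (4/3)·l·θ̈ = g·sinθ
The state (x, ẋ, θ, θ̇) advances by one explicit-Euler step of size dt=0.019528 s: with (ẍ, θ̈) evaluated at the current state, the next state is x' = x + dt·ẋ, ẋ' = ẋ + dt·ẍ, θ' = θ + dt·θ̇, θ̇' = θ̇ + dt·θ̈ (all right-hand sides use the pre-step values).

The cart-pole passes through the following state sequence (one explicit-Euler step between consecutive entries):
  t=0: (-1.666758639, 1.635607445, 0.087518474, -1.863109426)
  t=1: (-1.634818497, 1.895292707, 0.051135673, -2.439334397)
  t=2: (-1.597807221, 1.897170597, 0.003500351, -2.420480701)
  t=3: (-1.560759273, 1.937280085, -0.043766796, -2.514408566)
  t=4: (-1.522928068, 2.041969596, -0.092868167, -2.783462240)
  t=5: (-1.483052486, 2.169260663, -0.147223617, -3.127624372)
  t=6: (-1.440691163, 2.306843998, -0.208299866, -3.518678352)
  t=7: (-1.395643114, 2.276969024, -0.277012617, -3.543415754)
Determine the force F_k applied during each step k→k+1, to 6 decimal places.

F_0 = 14.034470 N
F_1 = 0.119142 N
F_2 = 2.162772 N
F_3 = 5.627274 N
F_4 = 6.833484 N
F_5 = 7.382314 N
F_6 = -1.656854 N

step 0→1:
  ẍ = (ẋ'−ẋ)/dt = (1.895292707−1.635607445)/0.019528 = 13.298098
  θ̈ = (θ̇'−θ̇)/dt = (-2.439334397−-1.863109426)/0.019528 = -29.507629
  sinθ=0.087407, cosθ=0.996173
  F = (M+m)·ẍ + m·l·cosθ·θ̈ − m·l·sinθ·θ̇² = 14.633746 + -0.593154 − 0.006122 = 14.034470
step 1→2:
  ẍ = (ẋ'−ẋ)/dt = (1.897170597−1.895292707)/0.019528 = 0.096164
  θ̈ = (θ̇'−θ̇)/dt = (-2.420480701−-2.439334397)/0.019528 = 0.965470
  sinθ=0.051113, cosθ=0.998693
  F = (M+m)·ẍ + m·l·cosθ·θ̈ − m·l·sinθ·θ̇² = 0.105823 + 0.019457 − 0.006137 = 0.119142
step 2→3:
  ẍ = (ẋ'−ẋ)/dt = (1.937280085−1.897170597)/0.019528 = 2.053948
  θ̈ = (θ̇'−θ̇)/dt = (-2.514408566−-2.420480701)/0.019528 = -4.809907
  sinθ=0.003500, cosθ=0.999994
  F = (M+m)·ẍ + m·l·cosθ·θ̈ − m·l·sinθ·θ̇² = 2.260244 + -0.097058 − 0.000414 = 2.162772
step 3→4:
  ẍ = (ẋ'−ẋ)/dt = (2.041969596−1.937280085)/0.019528 = 5.360995
  θ̈ = (θ̇'−θ̇)/dt = (-2.783462240−-2.514408566)/0.019528 = -13.777841
  sinθ=-0.043753, cosθ=0.999042
  F = (M+m)·ẍ + m·l·cosθ·θ̈ − m·l·sinθ·θ̇² = 5.899448 + -0.277756 − -0.005582 = 5.627274
step 4→5:
  ẍ = (ẋ'−ẋ)/dt = (2.169260663−2.041969596)/0.019528 = 6.518387
  θ̈ = (θ̇'−θ̇)/dt = (-3.127624372−-2.783462240)/0.019528 = -17.624034
  sinθ=-0.092735, cosθ=0.995691
  F = (M+m)·ẍ + m·l·cosθ·θ̈ − m·l·sinθ·θ̇² = 7.173088 + -0.354102 − -0.014498 = 6.833484
step 5→6:
  ẍ = (ẋ'−ẋ)/dt = (2.306843998−2.169260663)/0.019528 = 7.045439
  θ̈ = (θ̇'−θ̇)/dt = (-3.518678352−-3.127624372)/0.019528 = -20.025296
  sinθ=-0.146692, cosθ=0.989182
  F = (M+m)·ẍ + m·l·cosθ·θ̈ − m·l·sinθ·θ̇² = 7.753076 + -0.399718 − -0.028956 = 7.382314
step 6→7:
  ẍ = (ẋ'−ẋ)/dt = (2.276969024−2.306843998)/0.019528 = -1.529853
  θ̈ = (θ̇'−θ̇)/dt = (-3.543415754−-3.518678352)/0.019528 = -1.266766
  sinθ=-0.206797, cosθ=0.978384
  F = (M+m)·ẍ + m·l·cosθ·θ̈ − m·l·sinθ·θ̇² = -1.683510 + -0.025009 − -0.051666 = -1.656854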